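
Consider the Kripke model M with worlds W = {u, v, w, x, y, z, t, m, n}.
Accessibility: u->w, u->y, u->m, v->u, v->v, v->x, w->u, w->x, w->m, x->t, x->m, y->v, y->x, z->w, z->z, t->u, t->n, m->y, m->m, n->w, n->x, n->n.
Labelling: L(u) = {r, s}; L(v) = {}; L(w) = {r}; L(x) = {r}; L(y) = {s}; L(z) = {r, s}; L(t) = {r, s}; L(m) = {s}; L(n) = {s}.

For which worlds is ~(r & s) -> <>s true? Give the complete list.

u, v, w, x, z, t, m, n

Let φ = ~(r & s) -> <>s. Evaluate φ at each world:
  u (successors {w, y, m}): φ is true.
  v (successors {u, v, x}): φ is true.
  w (successors {u, x, m}): φ is true.
  x (successors {t, m}): φ is true.
  y (successors {v, x}): φ is false.
  z (successors {w, z}): φ is true.
  t (successors {u, n}): φ is true.
  m (successors {y, m}): φ is true.
  n (successors {w, x, n}): φ is true.
For instance, at v:
  At v: ~(r & s) is true, <>s is true, so ~(r & s) -> <>s is true.
    At v: <>s requires s at some successor in {u, v, x}.
      s holds at u, so <>s is true at v.
Satisfying worlds: {u, v, w, x, z, t, m, n}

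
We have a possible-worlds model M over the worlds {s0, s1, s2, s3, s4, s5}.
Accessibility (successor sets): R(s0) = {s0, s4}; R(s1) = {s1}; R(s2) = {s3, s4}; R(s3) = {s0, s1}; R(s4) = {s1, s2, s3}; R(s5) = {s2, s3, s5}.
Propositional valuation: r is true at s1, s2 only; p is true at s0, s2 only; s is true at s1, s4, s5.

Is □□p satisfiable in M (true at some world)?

Recall that □ψ holds at a world iff ψ holds at every accessible world, and ◇ψ holds iff ψ holds at some accessible world.
Let φ = □□p. Evaluate φ at each world:
  s0 (successors {s0, s4}): φ is false.
  s1 (successors {s1}): φ is false.
  s2 (successors {s3, s4}): φ is false.
  s3 (successors {s0, s1}): φ is false.
  s4 (successors {s1, s2, s3}): φ is false.
  s5 (successors {s2, s3, s5}): φ is false.
For instance, at s3:
  At s3: □□p requires □p at every successor {s0, s1}.
    □p fails at s0, so □□p is false at s3.
      At s0: □p requires p at every successor {s0, s4}.
        p fails at s4, so □p is false at s0.

No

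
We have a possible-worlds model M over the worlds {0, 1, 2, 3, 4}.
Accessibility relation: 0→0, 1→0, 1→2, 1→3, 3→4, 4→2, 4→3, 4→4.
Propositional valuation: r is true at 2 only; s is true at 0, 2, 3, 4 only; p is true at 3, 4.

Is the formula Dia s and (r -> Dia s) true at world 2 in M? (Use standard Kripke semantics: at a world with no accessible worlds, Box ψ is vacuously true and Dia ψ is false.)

No

At 2: Dia s is false, r -> Dia s is false, so Dia s and (r -> Dia s) is false.
  At 2: no accessible worlds, so Dia s is false.
  At 2: r is true, Dia s is false, so r -> Dia s is false.
    At 2: no accessible worlds, so Dia s is false.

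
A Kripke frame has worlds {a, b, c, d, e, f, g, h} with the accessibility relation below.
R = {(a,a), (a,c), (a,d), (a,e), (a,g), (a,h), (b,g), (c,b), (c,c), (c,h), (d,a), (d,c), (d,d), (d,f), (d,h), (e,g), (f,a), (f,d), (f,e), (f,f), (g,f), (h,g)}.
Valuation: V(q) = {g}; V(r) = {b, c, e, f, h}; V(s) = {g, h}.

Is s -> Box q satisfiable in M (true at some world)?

Recall that Box ψ holds at a world iff ψ holds at every accessible world, and Dia ψ holds iff ψ holds at some accessible world.
Let φ = s -> Box q. Evaluate φ at each world:
  a (successors {a, c, d, e, g, h}): φ is true.
  b (successors {g}): φ is true.
  c (successors {b, c, h}): φ is true.
  d (successors {a, c, d, f, h}): φ is true.
  e (successors {g}): φ is true.
  f (successors {a, d, e, f}): φ is true.
  g (successors {f}): φ is false.
  h (successors {g}): φ is true.
Detail at a (witness):
  At a: s is false, Box q is false, so s -> Box q is true.
    At a: Box q requires q at every successor {a, c, d, e, g, h}.
      q fails at a, so Box q is false at a.

Yes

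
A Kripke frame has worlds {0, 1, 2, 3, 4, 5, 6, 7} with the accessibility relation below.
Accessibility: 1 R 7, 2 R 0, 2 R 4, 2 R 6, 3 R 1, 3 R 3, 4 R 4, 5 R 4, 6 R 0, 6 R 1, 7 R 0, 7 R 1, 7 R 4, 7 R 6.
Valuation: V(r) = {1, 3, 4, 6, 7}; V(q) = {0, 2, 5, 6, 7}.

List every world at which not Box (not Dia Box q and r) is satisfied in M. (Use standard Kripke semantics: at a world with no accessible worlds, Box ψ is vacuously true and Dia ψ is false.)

1, 2, 3, 6, 7

Recall that Box ψ holds at a world iff ψ holds at every accessible world, and Dia ψ holds iff ψ holds at some accessible world.
Let φ = not Box (not Dia Box q and r). Evaluate φ at each world:
  0 (successors ∅): φ is false.
  1 (successors {7}): φ is true.
  2 (successors {0, 4, 6}): φ is true.
  3 (successors {1, 3}): φ is true.
  4 (successors {4}): φ is false.
  5 (successors {4}): φ is false.
  6 (successors {0, 1}): φ is true.
  7 (successors {0, 1, 4, 6}): φ is true.
For instance, at 6:
  At 6: Box (not Dia Box q and r) is false, so not Box (not Dia Box q and r) is true.
    At 6: Box (not Dia Box q and r) requires not Dia Box q and r at every successor {0, 1}.
      not Dia Box q and r fails at 0, so Box (not Dia Box q and r) is false at 6.
Satisfying worlds: {1, 2, 3, 6, 7}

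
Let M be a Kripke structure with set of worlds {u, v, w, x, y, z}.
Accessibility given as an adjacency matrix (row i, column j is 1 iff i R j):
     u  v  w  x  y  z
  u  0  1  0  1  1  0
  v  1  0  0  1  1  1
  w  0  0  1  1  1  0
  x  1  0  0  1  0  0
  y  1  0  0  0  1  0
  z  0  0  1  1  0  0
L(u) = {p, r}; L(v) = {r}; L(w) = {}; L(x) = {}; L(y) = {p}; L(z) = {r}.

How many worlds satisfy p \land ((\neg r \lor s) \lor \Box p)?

1

Let φ = p \land ((\neg r \lor s) \lor \Box p). Evaluate φ at each world:
  u (successors {v, x, y}): φ is false.
  v (successors {u, x, y, z}): φ is false.
  w (successors {w, x, y}): φ is false.
  x (successors {u, x}): φ is false.
  y (successors {u, y}): φ is true.
  z (successors {w, x}): φ is false.
For instance, at y:
  At y: p is true, (\neg r \lor s) \lor \Box p is true, so p \land ((\neg r \lor s) \lor \Box p) is true.
    At y: \neg r \lor s is true, \Box p is true, so (\neg r \lor s) \lor \Box p is true.
      At y: \Box p requires p at every successor {u, y}.
        At u: p is true.
        At y: p is true.
      So \Box p is true at y.
Satisfying worlds: {y}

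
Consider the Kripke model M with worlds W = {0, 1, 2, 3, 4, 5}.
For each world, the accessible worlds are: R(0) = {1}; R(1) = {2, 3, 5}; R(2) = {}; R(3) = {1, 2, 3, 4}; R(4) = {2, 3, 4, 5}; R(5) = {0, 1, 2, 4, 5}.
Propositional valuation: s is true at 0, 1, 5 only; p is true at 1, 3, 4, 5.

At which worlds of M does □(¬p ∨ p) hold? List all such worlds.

Recall that □ψ holds at a world iff ψ holds at every accessible world, and ◇ψ holds iff ψ holds at some accessible world.
Let φ = □(¬p ∨ p). Evaluate φ at each world:
  0 (successors {1}): φ is true.
  1 (successors {2, 3, 5}): φ is true.
  2 (successors ∅): φ is true.
  3 (successors {1, 2, 3, 4}): φ is true.
  4 (successors {2, 3, 4, 5}): φ is true.
  5 (successors {0, 1, 2, 4, 5}): φ is true.
For instance, at 1:
  At 1: □(¬p ∨ p) requires ¬p ∨ p at every successor {2, 3, 5}.
    At 2: ¬p ∨ p is true.
    At 3: ¬p ∨ p is true.
    At 5: ¬p ∨ p is true.
  So □(¬p ∨ p) is true at 1.
Satisfying worlds: {0, 1, 2, 3, 4, 5}

0, 1, 2, 3, 4, 5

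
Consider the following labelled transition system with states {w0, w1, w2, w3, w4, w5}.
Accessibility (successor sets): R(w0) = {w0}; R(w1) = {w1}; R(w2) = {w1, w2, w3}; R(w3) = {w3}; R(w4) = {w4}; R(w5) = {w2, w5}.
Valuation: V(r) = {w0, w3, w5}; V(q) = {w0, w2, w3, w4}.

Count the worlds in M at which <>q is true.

Let φ = <>q. Evaluate φ at each world:
  w0 (successors {w0}): φ is true.
  w1 (successors {w1}): φ is false.
  w2 (successors {w1, w2, w3}): φ is true.
  w3 (successors {w3}): φ is true.
  w4 (successors {w4}): φ is true.
  w5 (successors {w2, w5}): φ is true.
For instance, at w0:
  At w0: <>q requires q at some successor in {w0}.
    q holds at w0, so <>q is true at w0.
Satisfying worlds: {w0, w2, w3, w4, w5}

5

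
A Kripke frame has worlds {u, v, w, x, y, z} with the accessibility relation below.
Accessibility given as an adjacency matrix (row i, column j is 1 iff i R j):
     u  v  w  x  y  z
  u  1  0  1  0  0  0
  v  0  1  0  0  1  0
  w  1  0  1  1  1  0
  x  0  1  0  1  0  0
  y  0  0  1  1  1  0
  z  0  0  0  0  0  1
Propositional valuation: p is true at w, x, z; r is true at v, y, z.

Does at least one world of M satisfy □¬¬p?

Let φ = □¬¬p. Evaluate φ at each world:
  u (successors {u, w}): φ is false.
  v (successors {v, y}): φ is false.
  w (successors {u, w, x, y}): φ is false.
  x (successors {v, x}): φ is false.
  y (successors {w, x, y}): φ is false.
  z (successors {z}): φ is true.
Detail at z (witness):
  At z: □¬¬p requires ¬¬p at every successor {z}.
    At z: ¬¬p is true.
  So □¬¬p is true at z.

Yes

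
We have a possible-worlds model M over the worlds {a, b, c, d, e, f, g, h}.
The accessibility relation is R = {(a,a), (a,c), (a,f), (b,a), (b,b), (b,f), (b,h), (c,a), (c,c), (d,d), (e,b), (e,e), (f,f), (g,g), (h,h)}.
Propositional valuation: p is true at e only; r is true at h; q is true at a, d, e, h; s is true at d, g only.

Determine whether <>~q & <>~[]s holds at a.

At a: <>~q is true, <>~[]s is true, so <>~q & <>~[]s is true.
  At a: <>~q requires ~q at some successor in {a, c, f}.
    ~q holds at c, so <>~q is true at a.
  At a: <>~[]s requires ~[]s at some successor in {a, c, f}.
    ~[]s holds at a, so <>~[]s is true at a.
      At a: []s is false, so ~[]s is true.

Yes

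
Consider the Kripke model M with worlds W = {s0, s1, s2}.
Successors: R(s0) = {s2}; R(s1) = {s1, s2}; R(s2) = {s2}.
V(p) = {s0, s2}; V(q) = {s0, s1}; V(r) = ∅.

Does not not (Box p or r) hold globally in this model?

No

Let φ = not not (Box p or r). Evaluate φ at each world:
  s0 (successors {s2}): φ is true.
  s1 (successors {s1, s2}): φ is false.
  s2 (successors {s2}): φ is true.
Detail at s1 (counterexample):
  At s1: not (Box p or r) is true, so not not (Box p or r) is false.
    At s1: Box p or r is false, so not (Box p or r) is true.
      At s1: Box p is false, r is false, so Box p or r is false.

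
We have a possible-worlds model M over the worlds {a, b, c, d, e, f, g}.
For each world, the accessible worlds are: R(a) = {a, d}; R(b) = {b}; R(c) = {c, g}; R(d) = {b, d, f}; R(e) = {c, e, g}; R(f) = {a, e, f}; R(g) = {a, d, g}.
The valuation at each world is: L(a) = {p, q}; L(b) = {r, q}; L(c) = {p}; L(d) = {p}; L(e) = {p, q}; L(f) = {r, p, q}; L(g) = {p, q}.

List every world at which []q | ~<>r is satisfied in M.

a, b, c, e, f, g

Let φ = []q | ~<>r. Evaluate φ at each world:
  a (successors {a, d}): φ is true.
  b (successors {b}): φ is true.
  c (successors {c, g}): φ is true.
  d (successors {b, d, f}): φ is false.
  e (successors {c, e, g}): φ is true.
  f (successors {a, e, f}): φ is true.
  g (successors {a, d, g}): φ is true.
For instance, at b:
  At b: []q is true, ~<>r is false, so []q | ~<>r is true.
    At b: []q requires q at every successor {b}.
      At b: q is true.
    So []q is true at b.
    At b: <>r is true, so ~<>r is false.
      At b: <>r requires r at some successor in {b}.
        r holds at b, so <>r is true at b.
Satisfying worlds: {a, b, c, e, f, g}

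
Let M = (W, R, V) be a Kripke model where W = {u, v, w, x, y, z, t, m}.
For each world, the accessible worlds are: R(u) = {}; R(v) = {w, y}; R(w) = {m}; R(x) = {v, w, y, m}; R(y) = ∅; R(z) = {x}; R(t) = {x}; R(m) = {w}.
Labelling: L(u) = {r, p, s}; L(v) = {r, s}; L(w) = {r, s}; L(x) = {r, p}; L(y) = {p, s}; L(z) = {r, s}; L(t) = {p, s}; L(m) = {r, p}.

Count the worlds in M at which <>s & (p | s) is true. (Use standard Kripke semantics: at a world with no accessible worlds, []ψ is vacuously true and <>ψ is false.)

Let φ = <>s & (p | s). Evaluate φ at each world:
  u (successors ∅): φ is false.
  v (successors {w, y}): φ is true.
  w (successors {m}): φ is false.
  x (successors {v, w, y, m}): φ is true.
  y (successors ∅): φ is false.
  z (successors {x}): φ is false.
  t (successors {x}): φ is false.
  m (successors {w}): φ is true.
For instance, at v:
  At v: <>s is true, p | s is true, so <>s & (p | s) is true.
    At v: <>s requires s at some successor in {w, y}.
      s holds at w, so <>s is true at v.
Satisfying worlds: {v, x, m}

3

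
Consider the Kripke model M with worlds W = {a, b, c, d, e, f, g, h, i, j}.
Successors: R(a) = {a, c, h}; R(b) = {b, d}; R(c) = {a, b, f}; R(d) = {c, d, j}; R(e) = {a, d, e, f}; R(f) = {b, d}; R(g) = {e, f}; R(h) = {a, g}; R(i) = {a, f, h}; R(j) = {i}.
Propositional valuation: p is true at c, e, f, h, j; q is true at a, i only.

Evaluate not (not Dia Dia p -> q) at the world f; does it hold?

Recall that Dia ψ holds at a world iff ψ holds at some accessible world.
At f: not Dia Dia p -> q is true, so not (not Dia Dia p -> q) is false.
  At f: not Dia Dia p is false, q is false, so not Dia Dia p -> q is true.
    At f: Dia Dia p is true, so not Dia Dia p is false.
      At f: Dia Dia p requires Dia p at some successor in {b, d}.
        Dia p holds at d, so Dia Dia p is true at f.

No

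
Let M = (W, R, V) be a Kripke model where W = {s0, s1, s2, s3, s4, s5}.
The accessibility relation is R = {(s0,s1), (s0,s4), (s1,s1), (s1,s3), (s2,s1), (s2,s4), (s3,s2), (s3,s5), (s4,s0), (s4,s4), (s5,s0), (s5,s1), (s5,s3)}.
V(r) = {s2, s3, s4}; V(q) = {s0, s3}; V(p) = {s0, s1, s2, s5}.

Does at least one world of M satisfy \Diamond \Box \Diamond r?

Yes

Let φ = \Diamond \Box \Diamond r. Evaluate φ at each world:
  s0 (successors {s1, s4}): φ is true.
  s1 (successors {s1, s3}): φ is true.
  s2 (successors {s1, s4}): φ is true.
  s3 (successors {s2, s5}): φ is true.
  s4 (successors {s0, s4}): φ is true.
  s5 (successors {s0, s1, s3}): φ is true.
Detail at s0 (witness):
  At s0: \Diamond \Box \Diamond r requires \Box \Diamond r at some successor in {s1, s4}.
    \Box \Diamond r holds at s1, so \Diamond \Box \Diamond r is true at s0.
      At s1: \Box \Diamond r requires \Diamond r at every successor {s1, s3}.
        At s1: \Diamond r is true.
        At s3: \Diamond r is true.
      So \Box \Diamond r is true at s1.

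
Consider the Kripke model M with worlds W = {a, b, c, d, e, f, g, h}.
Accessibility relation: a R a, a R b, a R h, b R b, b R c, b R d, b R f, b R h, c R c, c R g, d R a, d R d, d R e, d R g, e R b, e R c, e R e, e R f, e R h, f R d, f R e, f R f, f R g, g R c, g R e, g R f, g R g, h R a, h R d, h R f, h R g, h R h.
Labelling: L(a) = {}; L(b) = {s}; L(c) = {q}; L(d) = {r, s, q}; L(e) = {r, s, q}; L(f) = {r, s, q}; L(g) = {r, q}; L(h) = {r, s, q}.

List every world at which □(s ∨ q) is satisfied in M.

Let φ = □(s ∨ q). Evaluate φ at each world:
  a (successors {a, b, h}): φ is false.
  b (successors {b, c, d, f, h}): φ is true.
  c (successors {c, g}): φ is true.
  d (successors {a, d, e, g}): φ is false.
  e (successors {b, c, e, f, h}): φ is true.
  f (successors {d, e, f, g}): φ is true.
  g (successors {c, e, f, g}): φ is true.
  h (successors {a, d, f, g, h}): φ is false.
For instance, at g:
  At g: □(s ∨ q) requires s ∨ q at every successor {c, e, f, g}.
    At c: s ∨ q is true.
    At e: s ∨ q is true.
    At f: s ∨ q is true.
    At g: s ∨ q is true.
  So □(s ∨ q) is true at g.
Satisfying worlds: {b, c, e, f, g}

b, c, e, f, g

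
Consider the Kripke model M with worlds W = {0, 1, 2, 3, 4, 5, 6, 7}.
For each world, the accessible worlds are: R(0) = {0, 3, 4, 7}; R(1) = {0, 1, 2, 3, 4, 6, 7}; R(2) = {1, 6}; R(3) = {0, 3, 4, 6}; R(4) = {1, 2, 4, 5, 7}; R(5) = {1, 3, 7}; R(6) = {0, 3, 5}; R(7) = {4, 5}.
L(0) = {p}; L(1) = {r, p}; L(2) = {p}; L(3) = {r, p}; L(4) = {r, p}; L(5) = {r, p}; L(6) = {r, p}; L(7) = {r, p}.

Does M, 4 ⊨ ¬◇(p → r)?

No

At 4: ◇(p → r) is true, so ¬◇(p → r) is false.
  At 4: ◇(p → r) requires p → r at some successor in {1, 2, 4, 5, 7}.
    p → r holds at 1, so ◇(p → r) is true at 4.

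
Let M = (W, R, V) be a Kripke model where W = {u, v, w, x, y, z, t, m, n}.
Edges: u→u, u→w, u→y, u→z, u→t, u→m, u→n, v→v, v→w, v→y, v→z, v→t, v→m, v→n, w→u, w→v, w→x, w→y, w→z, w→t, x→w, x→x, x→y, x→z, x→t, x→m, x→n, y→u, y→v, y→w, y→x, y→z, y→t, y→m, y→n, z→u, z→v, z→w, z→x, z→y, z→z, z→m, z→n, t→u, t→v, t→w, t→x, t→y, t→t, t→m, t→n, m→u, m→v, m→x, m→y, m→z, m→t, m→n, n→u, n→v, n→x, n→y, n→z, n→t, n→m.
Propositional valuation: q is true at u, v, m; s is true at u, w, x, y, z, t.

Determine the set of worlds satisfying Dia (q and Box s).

none

Recall that Box ψ holds at a world iff ψ holds at every accessible world, and Dia ψ holds iff ψ holds at some accessible world.
Let φ = Dia (q and Box s). Evaluate φ at each world:
  u (successors {u, w, y, z, t, m, n}): φ is false.
  v (successors {v, w, y, z, t, m, n}): φ is false.
  w (successors {u, v, x, y, z, t}): φ is false.
  x (successors {w, x, y, z, t, m, n}): φ is false.
  y (successors {u, v, w, x, z, t, m, n}): φ is false.
  z (successors {u, v, w, x, y, z, m, n}): φ is false.
  t (successors {u, v, w, x, y, t, m, n}): φ is false.
  m (successors {u, v, x, y, z, t, n}): φ is false.
  n (successors {u, v, x, y, z, t, m}): φ is false.
For instance, at w:
  At w: Dia (q and Box s) requires q and Box s at some successor in {u, v, x, y, z, t}.
    At u: q and Box s is false.
    At v: q and Box s is false.
    At x: q and Box s is false.
    At y: q and Box s is false.
    At z: q and Box s is false.
    At t: q and Box s is false.
  So Dia (q and Box s) is false at w.
Satisfying worlds: none.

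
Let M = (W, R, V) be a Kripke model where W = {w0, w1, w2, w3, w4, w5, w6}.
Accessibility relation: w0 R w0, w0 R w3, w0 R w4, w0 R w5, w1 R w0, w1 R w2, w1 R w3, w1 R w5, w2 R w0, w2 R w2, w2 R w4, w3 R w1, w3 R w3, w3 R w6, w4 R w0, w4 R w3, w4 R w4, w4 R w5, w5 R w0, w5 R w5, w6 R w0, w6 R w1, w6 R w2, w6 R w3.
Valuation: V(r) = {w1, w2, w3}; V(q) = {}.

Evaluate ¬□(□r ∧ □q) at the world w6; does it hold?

At w6: □(□r ∧ □q) is false, so ¬□(□r ∧ □q) is true.
  At w6: □(□r ∧ □q) requires □r ∧ □q at every successor {w0, w1, w2, w3}.
    □r ∧ □q fails at w0, so □(□r ∧ □q) is false at w6.
      At w0: □r is false, □q is false, so □r ∧ □q is false.

Yes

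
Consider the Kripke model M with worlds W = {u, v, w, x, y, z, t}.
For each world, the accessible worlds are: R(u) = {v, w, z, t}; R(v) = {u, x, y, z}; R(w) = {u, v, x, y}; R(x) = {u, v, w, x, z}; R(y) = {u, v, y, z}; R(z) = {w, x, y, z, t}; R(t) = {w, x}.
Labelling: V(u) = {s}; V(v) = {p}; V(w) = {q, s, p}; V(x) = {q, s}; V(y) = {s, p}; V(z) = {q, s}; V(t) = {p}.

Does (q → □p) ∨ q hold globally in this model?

Yes

Recall that □ψ holds at a world iff ψ holds at every accessible world, and ◇ψ holds iff ψ holds at some accessible world.
Let φ = (q → □p) ∨ q. Evaluate φ at each world:
  u (successors {v, w, z, t}): φ is true.
  v (successors {u, x, y, z}): φ is true.
  w (successors {u, v, x, y}): φ is true.
  x (successors {u, v, w, x, z}): φ is true.
  y (successors {u, v, y, z}): φ is true.
  z (successors {w, x, y, z, t}): φ is true.
  t (successors {w, x}): φ is true.
For instance, at y:
  At y: q → □p is true, q is false, so (q → □p) ∨ q is true.
    At y: q is false, □p is false, so q → □p is true.
      At y: □p requires p at every successor {u, v, y, z}.
        p fails at u, so □p is false at y.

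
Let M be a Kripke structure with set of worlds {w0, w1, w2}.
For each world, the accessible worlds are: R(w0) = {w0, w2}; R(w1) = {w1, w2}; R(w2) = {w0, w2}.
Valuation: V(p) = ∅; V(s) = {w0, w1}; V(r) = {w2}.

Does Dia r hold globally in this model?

Yes

Let φ = Dia r. Evaluate φ at each world:
  w0 (successors {w0, w2}): φ is true.
  w1 (successors {w1, w2}): φ is true.
  w2 (successors {w0, w2}): φ is true.
For instance, at w0:
  At w0: Dia r requires r at some successor in {w0, w2}.
    r holds at w2, so Dia r is true at w0.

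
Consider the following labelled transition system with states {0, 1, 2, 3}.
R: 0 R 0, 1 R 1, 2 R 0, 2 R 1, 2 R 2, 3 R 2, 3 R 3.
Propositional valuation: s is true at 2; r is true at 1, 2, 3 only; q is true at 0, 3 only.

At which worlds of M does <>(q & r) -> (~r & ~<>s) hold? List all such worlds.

Let φ = <>(q & r) -> (~r & ~<>s). Evaluate φ at each world:
  0 (successors {0}): φ is true.
  1 (successors {1}): φ is true.
  2 (successors {0, 1, 2}): φ is true.
  3 (successors {2, 3}): φ is false.
For instance, at 0:
  At 0: <>(q & r) is false, ~r & ~<>s is true, so <>(q & r) -> (~r & ~<>s) is true.
    At 0: <>(q & r) requires q & r at some successor in {0}.
      At 0: q & r is false.
    So <>(q & r) is false at 0.
    At 0: ~r is true, ~<>s is true, so ~r & ~<>s is true.
      At 0: <>s is false, so ~<>s is true.
Satisfying worlds: {0, 1, 2}

0, 1, 2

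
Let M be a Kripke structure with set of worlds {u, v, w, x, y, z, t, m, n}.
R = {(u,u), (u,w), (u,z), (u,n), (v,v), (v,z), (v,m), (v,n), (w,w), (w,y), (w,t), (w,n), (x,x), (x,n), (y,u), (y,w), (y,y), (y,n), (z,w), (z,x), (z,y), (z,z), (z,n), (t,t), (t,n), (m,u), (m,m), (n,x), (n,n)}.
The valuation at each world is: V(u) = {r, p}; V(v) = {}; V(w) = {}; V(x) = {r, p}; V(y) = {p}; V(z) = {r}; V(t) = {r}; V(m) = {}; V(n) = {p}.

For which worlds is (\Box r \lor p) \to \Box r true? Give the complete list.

Let φ = (\Box r \lor p) \to \Box r. Evaluate φ at each world:
  u (successors {u, w, z, n}): φ is false.
  v (successors {v, z, m, n}): φ is true.
  w (successors {w, y, t, n}): φ is true.
  x (successors {x, n}): φ is false.
  y (successors {u, w, y, n}): φ is false.
  z (successors {w, x, y, z, n}): φ is true.
  t (successors {t, n}): φ is true.
  m (successors {u, m}): φ is true.
  n (successors {x, n}): φ is false.
For instance, at y:
  At y: \Box r \lor p is true, \Box r is false, so (\Box r \lor p) \to \Box r is false.
    At y: \Box r is false, p is true, so \Box r \lor p is true.
      At y: \Box r requires r at every successor {u, w, y, n}.
        r fails at w, so \Box r is false at y.
    At y: \Box r requires r at every successor {u, w, y, n}.
      r fails at w, so \Box r is false at y.
Satisfying worlds: {v, w, z, t, m}

v, w, z, t, m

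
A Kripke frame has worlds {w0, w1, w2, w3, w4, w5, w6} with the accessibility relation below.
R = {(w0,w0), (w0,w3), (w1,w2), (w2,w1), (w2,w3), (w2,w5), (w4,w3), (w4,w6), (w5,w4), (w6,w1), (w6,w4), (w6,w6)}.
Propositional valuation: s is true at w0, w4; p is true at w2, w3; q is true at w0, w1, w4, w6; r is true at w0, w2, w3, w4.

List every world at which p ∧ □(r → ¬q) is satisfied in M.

w2, w3

Let φ = p ∧ □(r → ¬q). Evaluate φ at each world:
  w0 (successors {w0, w3}): φ is false.
  w1 (successors {w2}): φ is false.
  w2 (successors {w1, w3, w5}): φ is true.
  w3 (successors ∅): φ is true.
  w4 (successors {w3, w6}): φ is false.
  w5 (successors {w4}): φ is false.
  w6 (successors {w1, w4, w6}): φ is false.
For instance, at w2:
  At w2: p is true, □(r → ¬q) is true, so p ∧ □(r → ¬q) is true.
    At w2: □(r → ¬q) requires r → ¬q at every successor {w1, w3, w5}.
      At w1: r → ¬q is true.
      At w3: r → ¬q is true.
      At w5: r → ¬q is true.
    So □(r → ¬q) is true at w2.
Satisfying worlds: {w2, w3}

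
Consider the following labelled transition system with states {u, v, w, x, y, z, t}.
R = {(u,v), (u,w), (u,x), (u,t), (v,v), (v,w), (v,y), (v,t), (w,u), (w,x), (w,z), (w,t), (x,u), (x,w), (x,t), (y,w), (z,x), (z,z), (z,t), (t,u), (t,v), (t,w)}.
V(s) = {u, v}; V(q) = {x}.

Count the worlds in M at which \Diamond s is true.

5

Let φ = \Diamond s. Evaluate φ at each world:
  u (successors {v, w, x, t}): φ is true.
  v (successors {v, w, y, t}): φ is true.
  w (successors {u, x, z, t}): φ is true.
  x (successors {u, w, t}): φ is true.
  y (successors {w}): φ is false.
  z (successors {x, z, t}): φ is false.
  t (successors {u, v, w}): φ is true.
For instance, at t:
  At t: \Diamond s requires s at some successor in {u, v, w}.
    s holds at u, so \Diamond s is true at t.
Satisfying worlds: {u, v, w, x, t}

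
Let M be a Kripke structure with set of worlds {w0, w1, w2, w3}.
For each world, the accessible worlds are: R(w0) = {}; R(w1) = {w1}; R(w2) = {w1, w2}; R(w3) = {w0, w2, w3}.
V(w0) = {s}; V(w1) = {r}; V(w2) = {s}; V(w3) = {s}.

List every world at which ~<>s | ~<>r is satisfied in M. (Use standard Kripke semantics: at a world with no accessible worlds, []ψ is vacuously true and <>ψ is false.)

w0, w1, w3

Let φ = ~<>s | ~<>r. Evaluate φ at each world:
  w0 (successors ∅): φ is true.
  w1 (successors {w1}): φ is true.
  w2 (successors {w1, w2}): φ is false.
  w3 (successors {w0, w2, w3}): φ is true.
For instance, at w3:
  At w3: ~<>s is false, ~<>r is true, so ~<>s | ~<>r is true.
    At w3: <>s is true, so ~<>s is false.
      At w3: <>s requires s at some successor in {w0, w2, w3}.
        s holds at w0, so <>s is true at w3.
    At w3: <>r is false, so ~<>r is true.
      At w3: <>r requires r at some successor in {w0, w2, w3}.
        At w0: r is false.
        At w2: r is false.
        At w3: r is false.
      So <>r is false at w3.
Satisfying worlds: {w0, w1, w3}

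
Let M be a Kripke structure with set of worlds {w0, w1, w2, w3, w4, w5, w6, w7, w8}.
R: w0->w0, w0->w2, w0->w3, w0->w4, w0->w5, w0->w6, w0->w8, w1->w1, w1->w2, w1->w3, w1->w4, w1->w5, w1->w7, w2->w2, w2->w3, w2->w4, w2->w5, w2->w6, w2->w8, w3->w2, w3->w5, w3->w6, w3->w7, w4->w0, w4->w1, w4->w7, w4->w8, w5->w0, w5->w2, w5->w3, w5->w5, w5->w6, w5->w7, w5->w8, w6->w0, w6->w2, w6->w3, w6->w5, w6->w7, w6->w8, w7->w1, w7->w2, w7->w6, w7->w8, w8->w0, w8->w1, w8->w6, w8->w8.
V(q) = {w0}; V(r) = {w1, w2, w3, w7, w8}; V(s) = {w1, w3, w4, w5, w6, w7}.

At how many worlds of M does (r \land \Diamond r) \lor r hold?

Let φ = (r \land \Diamond r) \lor r. Evaluate φ at each world:
  w0 (successors {w0, w2, w3, w4, w5, w6, w8}): φ is false.
  w1 (successors {w1, w2, w3, w4, w5, w7}): φ is true.
  w2 (successors {w2, w3, w4, w5, w6, w8}): φ is true.
  w3 (successors {w2, w5, w6, w7}): φ is true.
  w4 (successors {w0, w1, w7, w8}): φ is false.
  w5 (successors {w0, w2, w3, w5, w6, w7, w8}): φ is false.
  w6 (successors {w0, w2, w3, w5, w7, w8}): φ is false.
  w7 (successors {w1, w2, w6, w8}): φ is true.
  w8 (successors {w0, w1, w6, w8}): φ is true.
For instance, at w6:
  At w6: r \land \Diamond r is false, r is false, so (r \land \Diamond r) \lor r is false.
    At w6: r is false, \Diamond r is true, so r \land \Diamond r is false.
      At w6: \Diamond r requires r at some successor in {w0, w2, w3, w5, w7, w8}.
        r holds at w2, so \Diamond r is true at w6.
Satisfying worlds: {w1, w2, w3, w7, w8}

5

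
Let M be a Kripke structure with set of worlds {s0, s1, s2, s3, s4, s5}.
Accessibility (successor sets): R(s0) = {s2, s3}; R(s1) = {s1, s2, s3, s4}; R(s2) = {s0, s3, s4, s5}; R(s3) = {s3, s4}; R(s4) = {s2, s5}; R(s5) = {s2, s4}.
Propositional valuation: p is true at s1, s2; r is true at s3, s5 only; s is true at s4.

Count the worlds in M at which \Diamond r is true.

5

Let φ = \Diamond r. Evaluate φ at each world:
  s0 (successors {s2, s3}): φ is true.
  s1 (successors {s1, s2, s3, s4}): φ is true.
  s2 (successors {s0, s3, s4, s5}): φ is true.
  s3 (successors {s3, s4}): φ is true.
  s4 (successors {s2, s5}): φ is true.
  s5 (successors {s2, s4}): φ is false.
For instance, at s4:
  At s4: \Diamond r requires r at some successor in {s2, s5}.
    r holds at s5, so \Diamond r is true at s4.
Satisfying worlds: {s0, s1, s2, s3, s4}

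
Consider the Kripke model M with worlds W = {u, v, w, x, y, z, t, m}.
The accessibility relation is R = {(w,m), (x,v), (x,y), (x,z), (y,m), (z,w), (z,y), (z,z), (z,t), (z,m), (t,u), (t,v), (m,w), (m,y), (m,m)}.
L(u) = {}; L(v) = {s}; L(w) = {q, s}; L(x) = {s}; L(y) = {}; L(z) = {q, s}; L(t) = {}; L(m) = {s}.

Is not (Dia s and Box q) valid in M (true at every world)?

Yes

Recall that Box ψ holds at a world iff ψ holds at every accessible world, and Dia ψ holds iff ψ holds at some accessible world.
Let φ = not (Dia s and Box q). Evaluate φ at each world:
  u (successors ∅): φ is true.
  v (successors ∅): φ is true.
  w (successors {m}): φ is true.
  x (successors {v, y, z}): φ is true.
  y (successors {m}): φ is true.
  z (successors {w, y, z, t, m}): φ is true.
  t (successors {u, v}): φ is true.
  m (successors {w, y, m}): φ is true.
For instance, at z:
  At z: Dia s and Box q is false, so not (Dia s and Box q) is true.
    At z: Dia s is true, Box q is false, so Dia s and Box q is false.
      At z: Dia s requires s at some successor in {w, y, z, t, m}.
        s holds at w, so Dia s is true at z.
      At z: Box q requires q at every successor {w, y, z, t, m}.
        q fails at y, so Box q is false at z.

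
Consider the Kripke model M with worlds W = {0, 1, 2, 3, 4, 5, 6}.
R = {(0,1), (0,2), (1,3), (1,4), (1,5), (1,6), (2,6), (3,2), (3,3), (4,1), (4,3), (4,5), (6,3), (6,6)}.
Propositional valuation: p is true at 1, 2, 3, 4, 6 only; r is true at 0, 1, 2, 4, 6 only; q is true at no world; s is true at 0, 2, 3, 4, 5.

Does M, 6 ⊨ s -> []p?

At 6: s is false, []p is true, so s -> []p is true.
  At 6: []p requires p at every successor {3, 6}.
    At 3: p is true.
    At 6: p is true.
  So []p is true at 6.

Yes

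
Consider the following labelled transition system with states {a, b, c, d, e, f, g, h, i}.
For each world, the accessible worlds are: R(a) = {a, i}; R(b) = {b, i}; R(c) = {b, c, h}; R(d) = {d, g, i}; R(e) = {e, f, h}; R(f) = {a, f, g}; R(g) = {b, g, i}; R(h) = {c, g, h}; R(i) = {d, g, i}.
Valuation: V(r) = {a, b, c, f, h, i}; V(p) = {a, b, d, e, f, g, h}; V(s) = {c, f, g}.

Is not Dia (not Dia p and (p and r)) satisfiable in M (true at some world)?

Let φ = not Dia (not Dia p and (p and r)). Evaluate φ at each world:
  a (successors {a, i}): φ is true.
  b (successors {b, i}): φ is true.
  c (successors {b, c, h}): φ is true.
  d (successors {d, g, i}): φ is true.
  e (successors {e, f, h}): φ is true.
  f (successors {a, f, g}): φ is true.
  g (successors {b, g, i}): φ is true.
  h (successors {c, g, h}): φ is true.
  i (successors {d, g, i}): φ is true.
Detail at a (witness):
  At a: Dia (not Dia p and (p and r)) is false, so not Dia (not Dia p and (p and r)) is true.
    At a: Dia (not Dia p and (p and r)) requires not Dia p and (p and r) at some successor in {a, i}.
      At a: not Dia p and (p and r) is false.
      At i: not Dia p and (p and r) is false.
    So Dia (not Dia p and (p and r)) is false at a.

Yes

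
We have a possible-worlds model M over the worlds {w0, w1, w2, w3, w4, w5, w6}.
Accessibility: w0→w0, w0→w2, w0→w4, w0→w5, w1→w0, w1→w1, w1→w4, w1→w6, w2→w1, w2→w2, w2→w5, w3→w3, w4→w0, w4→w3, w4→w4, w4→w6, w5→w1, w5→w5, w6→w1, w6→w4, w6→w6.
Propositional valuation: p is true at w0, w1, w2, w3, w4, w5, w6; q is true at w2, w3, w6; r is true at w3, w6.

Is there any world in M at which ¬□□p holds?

No

Recall that □ψ holds at a world iff ψ holds at every accessible world, and ◇ψ holds iff ψ holds at some accessible world.
Let φ = ¬□□p. Evaluate φ at each world:
  w0 (successors {w0, w2, w4, w5}): φ is false.
  w1 (successors {w0, w1, w4, w6}): φ is false.
  w2 (successors {w1, w2, w5}): φ is false.
  w3 (successors {w3}): φ is false.
  w4 (successors {w0, w3, w4, w6}): φ is false.
  w5 (successors {w1, w5}): φ is false.
  w6 (successors {w1, w4, w6}): φ is false.
For instance, at w0:
  At w0: □□p is true, so ¬□□p is false.
    At w0: □□p requires □p at every successor {w0, w2, w4, w5}.
      At w0: □p is true.
      At w2: □p is true.
      At w4: □p is true.
      At w5: □p is true.
    So □□p is true at w0.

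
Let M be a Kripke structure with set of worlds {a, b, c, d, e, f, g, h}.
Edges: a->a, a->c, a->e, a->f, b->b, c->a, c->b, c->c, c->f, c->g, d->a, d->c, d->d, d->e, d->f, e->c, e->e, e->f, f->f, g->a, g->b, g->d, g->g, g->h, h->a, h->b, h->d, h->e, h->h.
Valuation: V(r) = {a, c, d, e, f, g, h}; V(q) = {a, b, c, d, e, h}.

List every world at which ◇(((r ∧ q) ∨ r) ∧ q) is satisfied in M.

Recall that ◇ψ holds at a world iff ψ holds at some accessible world.
Let φ = ◇(((r ∧ q) ∨ r) ∧ q). Evaluate φ at each world:
  a (successors {a, c, e, f}): φ is true.
  b (successors {b}): φ is false.
  c (successors {a, b, c, f, g}): φ is true.
  d (successors {a, c, d, e, f}): φ is true.
  e (successors {c, e, f}): φ is true.
  f (successors {f}): φ is false.
  g (successors {a, b, d, g, h}): φ is true.
  h (successors {a, b, d, e, h}): φ is true.
For instance, at d:
  At d: ◇(((r ∧ q) ∨ r) ∧ q) requires ((r ∧ q) ∨ r) ∧ q at some successor in {a, c, d, e, f}.
    ((r ∧ q) ∨ r) ∧ q holds at a, so ◇(((r ∧ q) ∨ r) ∧ q) is true at d.
Satisfying worlds: {a, c, d, e, g, h}

a, c, d, e, g, h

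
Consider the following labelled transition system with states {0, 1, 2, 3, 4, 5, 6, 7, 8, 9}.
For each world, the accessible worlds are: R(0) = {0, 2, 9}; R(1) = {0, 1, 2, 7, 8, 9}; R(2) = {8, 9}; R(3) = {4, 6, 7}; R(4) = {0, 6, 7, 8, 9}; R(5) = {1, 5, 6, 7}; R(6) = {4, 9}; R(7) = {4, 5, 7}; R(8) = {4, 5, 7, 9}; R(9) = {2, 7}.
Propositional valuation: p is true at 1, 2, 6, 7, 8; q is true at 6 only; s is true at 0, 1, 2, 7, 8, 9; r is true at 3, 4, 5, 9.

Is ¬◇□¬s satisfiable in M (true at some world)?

Let φ = ¬◇□¬s. Evaluate φ at each world:
  0 (successors {0, 2, 9}): φ is true.
  1 (successors {0, 1, 2, 7, 8, 9}): φ is true.
  2 (successors {8, 9}): φ is true.
  3 (successors {4, 6, 7}): φ is true.
  4 (successors {0, 6, 7, 8, 9}): φ is true.
  5 (successors {1, 5, 6, 7}): φ is true.
  6 (successors {4, 9}): φ is true.
  7 (successors {4, 5, 7}): φ is true.
  8 (successors {4, 5, 7, 9}): φ is true.
  9 (successors {2, 7}): φ is true.
Detail at 0 (witness):
  At 0: ◇□¬s is false, so ¬◇□¬s is true.
    At 0: ◇□¬s requires □¬s at some successor in {0, 2, 9}.
      At 0: □¬s is false.
      At 2: □¬s is false.
      At 9: □¬s is false.
    So ◇□¬s is false at 0.

Yes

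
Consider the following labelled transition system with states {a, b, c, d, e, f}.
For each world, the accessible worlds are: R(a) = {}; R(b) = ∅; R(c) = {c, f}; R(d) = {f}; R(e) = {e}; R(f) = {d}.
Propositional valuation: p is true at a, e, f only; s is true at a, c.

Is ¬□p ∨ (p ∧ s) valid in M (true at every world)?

No

Let φ = ¬□p ∨ (p ∧ s). Evaluate φ at each world:
  a (successors ∅): φ is true.
  b (successors ∅): φ is false.
  c (successors {c, f}): φ is true.
  d (successors {f}): φ is false.
  e (successors {e}): φ is false.
  f (successors {d}): φ is true.
Detail at b (counterexample):
  At b: ¬□p is false, p ∧ s is false, so ¬□p ∨ (p ∧ s) is false.
    At b: □p is true, so ¬□p is false.
      At b: no accessible worlds, so □p holds vacuously.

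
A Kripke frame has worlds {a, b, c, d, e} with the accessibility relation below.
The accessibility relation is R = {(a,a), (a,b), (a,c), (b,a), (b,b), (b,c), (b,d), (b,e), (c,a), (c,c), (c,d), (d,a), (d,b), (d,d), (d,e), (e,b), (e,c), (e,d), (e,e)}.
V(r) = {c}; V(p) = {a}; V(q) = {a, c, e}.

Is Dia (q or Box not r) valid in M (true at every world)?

Yes

Let φ = Dia (q or Box not r). Evaluate φ at each world:
  a (successors {a, b, c}): φ is true.
  b (successors {a, b, c, d, e}): φ is true.
  c (successors {a, c, d}): φ is true.
  d (successors {a, b, d, e}): φ is true.
  e (successors {b, c, d, e}): φ is true.
For instance, at b:
  At b: Dia (q or Box not r) requires q or Box not r at some successor in {a, b, c, d, e}.
    q or Box not r holds at a, so Dia (q or Box not r) is true at b.
      At a: q is true, Box not r is false, so q or Box not r is true.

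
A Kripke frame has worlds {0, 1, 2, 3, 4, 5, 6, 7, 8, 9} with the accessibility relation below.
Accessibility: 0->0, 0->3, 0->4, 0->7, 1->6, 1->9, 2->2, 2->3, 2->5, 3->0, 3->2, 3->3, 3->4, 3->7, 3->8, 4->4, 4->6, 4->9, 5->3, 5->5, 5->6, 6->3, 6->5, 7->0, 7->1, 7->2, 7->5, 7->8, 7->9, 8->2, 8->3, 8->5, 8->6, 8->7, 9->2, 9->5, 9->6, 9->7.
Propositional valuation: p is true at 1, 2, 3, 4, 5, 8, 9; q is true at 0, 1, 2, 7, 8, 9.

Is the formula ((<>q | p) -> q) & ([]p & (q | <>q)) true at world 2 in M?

Yes

Recall that []ψ holds at a world iff ψ holds at every accessible world, and <>ψ holds iff ψ holds at some accessible world.
At 2: (<>q | p) -> q is true, []p & (q | <>q) is true, so ((<>q | p) -> q) & ([]p & (q | <>q)) is true.
  At 2: <>q | p is true, q is true, so (<>q | p) -> q is true.
    At 2: <>q is true, p is true, so <>q | p is true.
      At 2: <>q requires q at some successor in {2, 3, 5}.
        q holds at 2, so <>q is true at 2.
  At 2: []p is true, q | <>q is true, so []p & (q | <>q) is true.
    At 2: []p requires p at every successor {2, 3, 5}.
      At 2: p is true.
      At 3: p is true.
      At 5: p is true.
    So []p is true at 2.
    At 2: q is true, <>q is true, so q | <>q is true.
      At 2: <>q requires q at some successor in {2, 3, 5}.
        q holds at 2, so <>q is true at 2.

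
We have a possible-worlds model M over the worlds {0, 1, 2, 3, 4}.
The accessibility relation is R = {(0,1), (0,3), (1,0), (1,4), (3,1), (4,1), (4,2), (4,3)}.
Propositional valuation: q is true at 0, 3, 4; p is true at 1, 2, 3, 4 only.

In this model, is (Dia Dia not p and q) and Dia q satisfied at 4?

At 4: Dia Dia not p and q is true, Dia q is true, so (Dia Dia not p and q) and Dia q is true.
  At 4: Dia Dia not p is true, q is true, so Dia Dia not p and q is true.
    At 4: Dia Dia not p requires Dia not p at some successor in {1, 2, 3}.
      Dia not p holds at 1, so Dia Dia not p is true at 4.
  At 4: Dia q requires q at some successor in {1, 2, 3}.
    q holds at 3, so Dia q is true at 4.

Yes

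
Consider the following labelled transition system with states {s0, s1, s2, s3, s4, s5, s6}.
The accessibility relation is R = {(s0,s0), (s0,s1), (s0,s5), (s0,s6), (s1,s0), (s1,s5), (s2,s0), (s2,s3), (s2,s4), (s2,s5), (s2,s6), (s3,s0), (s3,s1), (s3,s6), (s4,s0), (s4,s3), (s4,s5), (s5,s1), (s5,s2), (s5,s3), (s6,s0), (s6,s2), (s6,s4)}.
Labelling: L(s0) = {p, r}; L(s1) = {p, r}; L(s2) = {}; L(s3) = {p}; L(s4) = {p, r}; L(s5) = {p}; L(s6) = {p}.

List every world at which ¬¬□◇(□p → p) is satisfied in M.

Let φ = ¬¬□◇(□p → p). Evaluate φ at each world:
  s0 (successors {s0, s1, s5, s6}): φ is true.
  s1 (successors {s0, s5}): φ is true.
  s2 (successors {s0, s3, s4, s5, s6}): φ is true.
  s3 (successors {s0, s1, s6}): φ is true.
  s4 (successors {s0, s3, s5}): φ is true.
  s5 (successors {s1, s2, s3}): φ is true.
  s6 (successors {s0, s2, s4}): φ is true.
For instance, at s0:
  At s0: ¬□◇(□p → p) is false, so ¬¬□◇(□p → p) is true.
    At s0: □◇(□p → p) is true, so ¬□◇(□p → p) is false.
      At s0: □◇(□p → p) requires ◇(□p → p) at every successor {s0, s1, s5, s6}.
        At s0: ◇(□p → p) is true.
        At s1: ◇(□p → p) is true.
        At s5: ◇(□p → p) is true.
        At s6: ◇(□p → p) is true.
      So □◇(□p → p) is true at s0.
Satisfying worlds: {s0, s1, s2, s3, s4, s5, s6}

s0, s1, s2, s3, s4, s5, s6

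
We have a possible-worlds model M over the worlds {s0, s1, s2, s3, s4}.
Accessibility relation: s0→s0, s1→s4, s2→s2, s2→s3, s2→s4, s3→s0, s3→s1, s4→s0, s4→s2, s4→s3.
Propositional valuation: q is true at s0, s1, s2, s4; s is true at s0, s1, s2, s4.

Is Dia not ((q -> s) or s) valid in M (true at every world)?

No

Let φ = Dia not ((q -> s) or s). Evaluate φ at each world:
  s0 (successors {s0}): φ is false.
  s1 (successors {s4}): φ is false.
  s2 (successors {s2, s3, s4}): φ is false.
  s3 (successors {s0, s1}): φ is false.
  s4 (successors {s0, s2, s3}): φ is false.
Detail at s0 (counterexample):
  At s0: Dia not ((q -> s) or s) requires not ((q -> s) or s) at some successor in {s0}.
    At s0: not ((q -> s) or s) is false.
  So Dia not ((q -> s) or s) is false at s0.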